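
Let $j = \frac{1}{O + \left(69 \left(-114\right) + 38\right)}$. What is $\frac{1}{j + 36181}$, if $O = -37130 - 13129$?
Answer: $\frac{58087}{2101645746} \approx 2.7639 \cdot 10^{-5}$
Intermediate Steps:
$O = -50259$
$j = - \frac{1}{58087}$ ($j = \frac{1}{-50259 + \left(69 \left(-114\right) + 38\right)} = \frac{1}{-50259 + \left(-7866 + 38\right)} = \frac{1}{-50259 - 7828} = \frac{1}{-58087} = - \frac{1}{58087} \approx -1.7216 \cdot 10^{-5}$)
$\frac{1}{j + 36181} = \frac{1}{- \frac{1}{58087} + 36181} = \frac{1}{\frac{2101645746}{58087}} = \frac{58087}{2101645746}$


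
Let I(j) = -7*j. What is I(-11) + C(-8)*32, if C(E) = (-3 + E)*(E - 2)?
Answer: 3597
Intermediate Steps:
C(E) = (-3 + E)*(-2 + E)
I(-11) + C(-8)*32 = -7*(-11) + (6 + (-8)² - 5*(-8))*32 = 77 + (6 + 64 + 40)*32 = 77 + 110*32 = 77 + 3520 = 3597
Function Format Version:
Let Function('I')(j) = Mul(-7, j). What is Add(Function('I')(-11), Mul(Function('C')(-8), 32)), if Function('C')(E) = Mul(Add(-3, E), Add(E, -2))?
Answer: 3597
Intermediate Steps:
Function('C')(E) = Mul(Add(-3, E), Add(-2, E))
Add(Function('I')(-11), Mul(Function('C')(-8), 32)) = Add(Mul(-7, -11), Mul(Add(6, Pow(-8, 2), Mul(-5, -8)), 32)) = Add(77, Mul(Add(6, 64, 40), 32)) = Add(77, Mul(110, 32)) = Add(77, 3520) = 3597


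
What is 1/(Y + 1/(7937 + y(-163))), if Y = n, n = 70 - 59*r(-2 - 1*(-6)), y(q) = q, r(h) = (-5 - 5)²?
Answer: -7774/45322419 ≈ -0.00017153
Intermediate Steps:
r(h) = 100 (r(h) = (-10)² = 100)
n = -5830 (n = 70 - 59*100 = 70 - 5900 = -5830)
Y = -5830
1/(Y + 1/(7937 + y(-163))) = 1/(-5830 + 1/(7937 - 163)) = 1/(-5830 + 1/7774) = 1/(-45322419/7774) = -7774/45322419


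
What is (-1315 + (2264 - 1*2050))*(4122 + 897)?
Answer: -5525919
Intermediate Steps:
(-1315 + (2264 - 1*2050))*(4122 + 897) = (-1315 + (2264 - 2050))*5019 = (-1315 + 214)*5019 = -1101*5019 = -5525919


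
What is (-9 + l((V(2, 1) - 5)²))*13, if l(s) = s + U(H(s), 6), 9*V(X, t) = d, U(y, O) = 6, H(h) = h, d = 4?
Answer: 18694/81 ≈ 230.79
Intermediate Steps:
V(X, t) = 4/9 (V(X, t) = (⅑)*4 = 4/9)
l(s) = 6 + s (l(s) = s + 6 = 6 + s)
(-9 + l((V(2, 1) - 5)²))*13 = (-9 + (6 + (4/9 - 5)²))*13 = (-9 + (6 + (-41/9)²))*13 = (-9 + (6 + 1681/81))*13 = (-9 + 2167/81)*13 = (1438/81)*13 = 18694/81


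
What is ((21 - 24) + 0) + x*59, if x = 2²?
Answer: 233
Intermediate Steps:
x = 4
((21 - 24) + 0) + x*59 = ((21 - 24) + 0) + 4*59 = (-3 + 0) + 236 = -3 + 236 = 233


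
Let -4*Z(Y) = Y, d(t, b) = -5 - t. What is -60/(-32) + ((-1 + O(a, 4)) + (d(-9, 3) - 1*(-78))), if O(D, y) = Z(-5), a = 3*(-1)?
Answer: 673/8 ≈ 84.125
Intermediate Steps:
Z(Y) = -Y/4
a = -3
O(D, y) = 5/4 (O(D, y) = -¼*(-5) = 5/4)
-60/(-32) + ((-1 + O(a, 4)) + (d(-9, 3) - 1*(-78))) = -60/(-32) + ((-1 + 5/4) + ((-5 - 1*(-9)) - 1*(-78))) = -1/32*(-60) + (¼ + ((-5 + 9) + 78)) = 15/8 + (¼ + (4 + 78)) = 15/8 + (¼ + 82) = 15/8 + 329/4 = 673/8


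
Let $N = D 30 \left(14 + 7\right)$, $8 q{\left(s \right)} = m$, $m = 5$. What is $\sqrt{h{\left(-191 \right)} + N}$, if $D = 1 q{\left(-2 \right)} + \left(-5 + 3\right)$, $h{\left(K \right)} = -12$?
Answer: $\frac{i \sqrt{3513}}{2} \approx 29.635 i$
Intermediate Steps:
$q{\left(s \right)} = \frac{5}{8}$ ($q{\left(s \right)} = \frac{1}{8} \cdot 5 = \frac{5}{8}$)
$D = - \frac{11}{8}$ ($D = 1 \cdot \frac{5}{8} + \left(-5 + 3\right) = \frac{5}{8} - 2 = - \frac{11}{8} \approx -1.375$)
$N = - \frac{3465}{4}$ ($N = \left(- \frac{11}{8}\right) 30 \left(14 + 7\right) = \left(- \frac{165}{4}\right) 21 = - \frac{3465}{4} \approx -866.25$)
$\sqrt{h{\left(-191 \right)} + N} = \sqrt{-12 - \frac{3465}{4}} = \sqrt{- \frac{3513}{4}} = \frac{i \sqrt{3513}}{2}$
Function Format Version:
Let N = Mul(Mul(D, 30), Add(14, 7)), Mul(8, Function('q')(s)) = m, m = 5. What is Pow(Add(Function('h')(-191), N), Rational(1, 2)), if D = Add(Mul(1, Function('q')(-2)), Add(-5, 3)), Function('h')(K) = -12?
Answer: Mul(Rational(1, 2), I, Pow(3513, Rational(1, 2))) ≈ Mul(29.635, I)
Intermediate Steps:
Function('q')(s) = Rational(5, 8) (Function('q')(s) = Mul(Rational(1, 8), 5) = Rational(5, 8))
D = Rational(-11, 8) (D = Add(Mul(1, Rational(5, 8)), Add(-5, 3)) = Add(Rational(5, 8), -2) = Rational(-11, 8) ≈ -1.3750)
N = Rational(-3465, 4) (N = Mul(Mul(Rational(-11, 8), 30), Add(14, 7)) = Mul(Rational(-165, 4), 21) = Rational(-3465, 4) ≈ -866.25)
Pow(Add(Function('h')(-191), N), Rational(1, 2)) = Pow(Add(-12, Rational(-3465, 4)), Rational(1, 2)) = Pow(Rational(-3513, 4), Rational(1, 2)) = Mul(Rational(1, 2), I, Pow(3513, Rational(1, 2)))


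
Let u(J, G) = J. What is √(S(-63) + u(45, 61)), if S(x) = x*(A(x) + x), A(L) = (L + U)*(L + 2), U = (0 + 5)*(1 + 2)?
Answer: 15*I*√802 ≈ 424.79*I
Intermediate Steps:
U = 15 (U = 5*3 = 15)
A(L) = (2 + L)*(15 + L) (A(L) = (L + 15)*(L + 2) = (15 + L)*(2 + L) = (2 + L)*(15 + L))
S(x) = x*(30 + x² + 18*x) (S(x) = x*((30 + x² + 17*x) + x) = x*(30 + x² + 18*x))
√(S(-63) + u(45, 61)) = √(-63*(30 + (-63)² + 18*(-63)) + 45) = √(-63*(30 + 3969 - 1134) + 45) = √(-63*2865 + 45) = √(-180495 + 45) = √(-180450) = 15*I*√802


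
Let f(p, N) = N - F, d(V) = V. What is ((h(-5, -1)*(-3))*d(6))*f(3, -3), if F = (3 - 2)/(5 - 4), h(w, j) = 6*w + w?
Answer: -2520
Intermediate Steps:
h(w, j) = 7*w
F = 1 (F = 1/1 = 1*1 = 1)
f(p, N) = -1 + N (f(p, N) = N - 1*1 = N - 1 = -1 + N)
((h(-5, -1)*(-3))*d(6))*f(3, -3) = (((7*(-5))*(-3))*6)*(-1 - 3) = (-35*(-3)*6)*(-4) = (105*6)*(-4) = 630*(-4) = -2520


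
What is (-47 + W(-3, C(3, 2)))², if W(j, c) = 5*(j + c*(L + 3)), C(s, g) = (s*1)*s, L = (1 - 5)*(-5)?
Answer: 946729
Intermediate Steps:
L = 20 (L = -4*(-5) = 20)
C(s, g) = s² (C(s, g) = s*s = s²)
W(j, c) = 5*j + 115*c (W(j, c) = 5*(j + c*(20 + 3)) = 5*(j + c*23) = 5*(j + 23*c) = 5*j + 115*c)
(-47 + W(-3, C(3, 2)))² = (-47 + (5*(-3) + 115*3²))² = (-47 + (-15 + 115*9))² = (-47 + (-15 + 1035))² = (-47 + 1020)² = 973² = 946729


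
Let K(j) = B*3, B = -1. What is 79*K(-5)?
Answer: -237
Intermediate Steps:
K(j) = -3 (K(j) = -1*3 = -3)
79*K(-5) = 79*(-3) = -237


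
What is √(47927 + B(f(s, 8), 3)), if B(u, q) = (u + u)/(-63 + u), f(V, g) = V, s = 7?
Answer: √191707/2 ≈ 218.92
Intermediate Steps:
B(u, q) = 2*u/(-63 + u) (B(u, q) = (2*u)/(-63 + u) = 2*u/(-63 + u))
√(47927 + B(f(s, 8), 3)) = √(47927 + 2*7/(-63 + 7)) = √(47927 + 2*7/(-56)) = √(47927 + 2*7*(-1/56)) = √(47927 - ¼) = √(191707/4) = √191707/2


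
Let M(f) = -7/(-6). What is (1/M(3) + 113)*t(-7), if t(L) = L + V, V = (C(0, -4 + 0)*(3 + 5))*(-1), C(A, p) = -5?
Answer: 26301/7 ≈ 3757.3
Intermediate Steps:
M(f) = 7/6 (M(f) = -7*(-⅙) = 7/6)
V = 40 (V = -5*(3 + 5)*(-1) = -5*8*(-1) = -40*(-1) = 40)
t(L) = 40 + L (t(L) = L + 40 = 40 + L)
(1/M(3) + 113)*t(-7) = (1/(7/6) + 113)*(40 - 7) = (6/7 + 113)*33 = (797/7)*33 = 26301/7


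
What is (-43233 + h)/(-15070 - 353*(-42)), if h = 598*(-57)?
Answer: 77319/244 ≈ 316.88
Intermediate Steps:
h = -34086
(-43233 + h)/(-15070 - 353*(-42)) = (-43233 - 34086)/(-15070 - 353*(-42)) = -77319/(-15070 + 14826) = -77319/(-244) = -77319*(-1/244) = 77319/244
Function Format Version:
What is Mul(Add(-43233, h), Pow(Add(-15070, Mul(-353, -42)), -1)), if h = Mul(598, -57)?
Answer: Rational(77319, 244) ≈ 316.88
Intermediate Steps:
h = -34086
Mul(Add(-43233, h), Pow(Add(-15070, Mul(-353, -42)), -1)) = Mul(Add(-43233, -34086), Pow(Add(-15070, Mul(-353, -42)), -1)) = Mul(-77319, Pow(Add(-15070, 14826), -1)) = Mul(-77319, Pow(-244, -1)) = Mul(-77319, Rational(-1, 244)) = Rational(77319, 244)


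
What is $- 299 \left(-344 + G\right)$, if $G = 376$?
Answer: $-9568$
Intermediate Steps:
$- 299 \left(-344 + G\right) = - 299 \left(-344 + 376\right) = \left(-299\right) 32 = -9568$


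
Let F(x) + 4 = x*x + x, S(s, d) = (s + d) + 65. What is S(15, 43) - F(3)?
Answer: 115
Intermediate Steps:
S(s, d) = 65 + d + s (S(s, d) = (d + s) + 65 = 65 + d + s)
F(x) = -4 + x + x² (F(x) = -4 + (x*x + x) = -4 + (x² + x) = -4 + (x + x²) = -4 + x + x²)
S(15, 43) - F(3) = (65 + 43 + 15) - (-4 + 3 + 3²) = 123 - (-4 + 3 + 9) = 123 - 1*8 = 123 - 8 = 115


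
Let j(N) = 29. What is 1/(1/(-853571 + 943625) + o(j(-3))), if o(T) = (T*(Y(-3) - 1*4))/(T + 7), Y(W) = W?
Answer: -180108/1015607 ≈ -0.17734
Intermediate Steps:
o(T) = -7*T/(7 + T) (o(T) = (T*(-3 - 1*4))/(T + 7) = (T*(-3 - 4))/(7 + T) = (T*(-7))/(7 + T) = (-7*T)/(7 + T) = -7*T/(7 + T))
1/(1/(-853571 + 943625) + o(j(-3))) = 1/(1/(-853571 + 943625) - 7*29/(7 + 29)) = 1/(1/90054 - 7*29/36) = 1/(1/90054 - 7*29*1/36) = 1/(1/90054 - 203/36) = 1/(-1015607/180108) = -180108/1015607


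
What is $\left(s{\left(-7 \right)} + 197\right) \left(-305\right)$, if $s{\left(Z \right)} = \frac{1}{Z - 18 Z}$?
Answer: $- \frac{7150420}{119} \approx -60088.0$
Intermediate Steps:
$s{\left(Z \right)} = - \frac{1}{17 Z}$ ($s{\left(Z \right)} = \frac{1}{\left(-17\right) Z} = - \frac{1}{17 Z}$)
$\left(s{\left(-7 \right)} + 197\right) \left(-305\right) = \left(- \frac{1}{17 \left(-7\right)} + 197\right) \left(-305\right) = \left(\left(- \frac{1}{17}\right) \left(- \frac{1}{7}\right) + 197\right) \left(-305\right) = \left(\frac{1}{119} + 197\right) \left(-305\right) = \frac{23444}{119} \left(-305\right) = - \frac{7150420}{119}$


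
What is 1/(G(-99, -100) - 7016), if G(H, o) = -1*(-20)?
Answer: -1/6996 ≈ -0.00014294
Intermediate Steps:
G(H, o) = 20
1/(G(-99, -100) - 7016) = 1/(20 - 7016) = 1/(-6996) = -1/6996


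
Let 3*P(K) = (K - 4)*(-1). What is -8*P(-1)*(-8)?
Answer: 320/3 ≈ 106.67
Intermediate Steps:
P(K) = 4/3 - K/3 (P(K) = ((K - 4)*(-1))/3 = ((-4 + K)*(-1))/3 = (4 - K)/3 = 4/3 - K/3)
-8*P(-1)*(-8) = -8*(4/3 - 1/3*(-1))*(-8) = -8*(4/3 + 1/3)*(-8) = -8*5/3*(-8) = -40/3*(-8) = 320/3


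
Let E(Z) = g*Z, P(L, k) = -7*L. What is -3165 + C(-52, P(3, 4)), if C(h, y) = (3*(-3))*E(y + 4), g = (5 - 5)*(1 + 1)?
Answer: -3165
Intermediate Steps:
g = 0 (g = 0*2 = 0)
E(Z) = 0 (E(Z) = 0*Z = 0)
C(h, y) = 0 (C(h, y) = (3*(-3))*0 = -9*0 = 0)
-3165 + C(-52, P(3, 4)) = -3165 + 0 = -3165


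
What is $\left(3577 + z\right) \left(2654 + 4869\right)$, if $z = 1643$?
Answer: $39270060$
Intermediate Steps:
$\left(3577 + z\right) \left(2654 + 4869\right) = \left(3577 + 1643\right) \left(2654 + 4869\right) = 5220 \cdot 7523 = 39270060$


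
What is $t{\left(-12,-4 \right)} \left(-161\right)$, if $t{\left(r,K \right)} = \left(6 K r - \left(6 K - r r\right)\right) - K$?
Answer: $-74060$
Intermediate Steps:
$t{\left(r,K \right)} = r^{2} - 7 K + 6 K r$ ($t{\left(r,K \right)} = \left(6 K r - \left(- r^{2} + 6 K\right)\right) - K = \left(r^{2} - 6 K + 6 K r\right) - K = r^{2} - 7 K + 6 K r$)
$t{\left(-12,-4 \right)} \left(-161\right) = \left(\left(-12\right)^{2} - -28 + 6 \left(-4\right) \left(-12\right)\right) \left(-161\right) = \left(144 + 28 + 288\right) \left(-161\right) = 460 \left(-161\right) = -74060$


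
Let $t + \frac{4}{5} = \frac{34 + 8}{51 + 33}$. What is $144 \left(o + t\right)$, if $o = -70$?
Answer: $- \frac{50616}{5} \approx -10123.0$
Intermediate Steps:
$t = - \frac{3}{10}$ ($t = - \frac{4}{5} + \frac{34 + 8}{51 + 33} = - \frac{4}{5} + \frac{42}{84} = - \frac{4}{5} + 42 \cdot \frac{1}{84} = - \frac{4}{5} + \frac{1}{2} = - \frac{3}{10} \approx -0.3$)
$144 \left(o + t\right) = 144 \left(-70 - \frac{3}{10}\right) = 144 \left(- \frac{703}{10}\right) = - \frac{50616}{5}$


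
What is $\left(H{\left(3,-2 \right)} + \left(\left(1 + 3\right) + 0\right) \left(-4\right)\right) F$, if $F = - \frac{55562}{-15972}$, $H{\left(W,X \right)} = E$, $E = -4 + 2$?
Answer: $- \frac{83343}{1331} \approx -62.617$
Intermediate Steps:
$E = -2$
$H{\left(W,X \right)} = -2$
$F = \frac{27781}{7986}$ ($F = \left(-55562\right) \left(- \frac{1}{15972}\right) = \frac{27781}{7986} \approx 3.4787$)
$\left(H{\left(3,-2 \right)} + \left(\left(1 + 3\right) + 0\right) \left(-4\right)\right) F = \left(-2 + \left(\left(1 + 3\right) + 0\right) \left(-4\right)\right) \frac{27781}{7986} = \left(-2 + \left(4 + 0\right) \left(-4\right)\right) \frac{27781}{7986} = \left(-2 + 4 \left(-4\right)\right) \frac{27781}{7986} = \left(-2 - 16\right) \frac{27781}{7986} = \left(-18\right) \frac{27781}{7986} = - \frac{83343}{1331}$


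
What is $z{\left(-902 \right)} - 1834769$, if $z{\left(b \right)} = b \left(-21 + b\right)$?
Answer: $-1002223$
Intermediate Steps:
$z{\left(-902 \right)} - 1834769 = - 902 \left(-21 - 902\right) - 1834769 = \left(-902\right) \left(-923\right) - 1834769 = 832546 - 1834769 = -1002223$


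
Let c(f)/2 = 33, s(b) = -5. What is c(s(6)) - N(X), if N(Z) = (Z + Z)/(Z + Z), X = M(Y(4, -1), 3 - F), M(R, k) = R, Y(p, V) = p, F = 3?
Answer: 65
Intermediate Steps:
c(f) = 66 (c(f) = 2*33 = 66)
X = 4
N(Z) = 1 (N(Z) = (2*Z)/((2*Z)) = (2*Z)*(1/(2*Z)) = 1)
c(s(6)) - N(X) = 66 - 1*1 = 66 - 1 = 65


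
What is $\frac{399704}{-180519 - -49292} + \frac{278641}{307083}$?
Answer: $- \frac{86177080925}{40297580841} \approx -2.1385$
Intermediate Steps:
$\frac{399704}{-180519 - -49292} + \frac{278641}{307083} = \frac{399704}{-180519 + 49292} + 278641 \cdot \frac{1}{307083} = \frac{399704}{-131227} + \frac{278641}{307083} = 399704 \left(- \frac{1}{131227}\right) + \frac{278641}{307083} = - \frac{399704}{131227} + \frac{278641}{307083} = - \frac{86177080925}{40297580841}$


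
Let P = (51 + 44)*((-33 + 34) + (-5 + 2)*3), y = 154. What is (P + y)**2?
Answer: 367236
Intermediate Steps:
P = -760 (P = 95*(1 - 3*3) = 95*(1 - 9) = 95*(-8) = -760)
(P + y)**2 = (-760 + 154)**2 = (-606)**2 = 367236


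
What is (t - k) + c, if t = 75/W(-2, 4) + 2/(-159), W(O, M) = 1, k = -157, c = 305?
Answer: 85381/159 ≈ 536.99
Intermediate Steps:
t = 11923/159 (t = 75/1 + 2/(-159) = 75*1 + 2*(-1/159) = 75 - 2/159 = 11923/159 ≈ 74.987)
(t - k) + c = (11923/159 - 1*(-157)) + 305 = (11923/159 + 157) + 305 = 36886/159 + 305 = 85381/159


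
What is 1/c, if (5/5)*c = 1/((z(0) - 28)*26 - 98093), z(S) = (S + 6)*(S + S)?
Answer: -98821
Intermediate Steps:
z(S) = 2*S*(6 + S) (z(S) = (6 + S)*(2*S) = 2*S*(6 + S))
c = -1/98821 (c = 1/((2*0*(6 + 0) - 28)*26 - 98093) = 1/((2*0*6 - 28)*26 - 98093) = 1/((0 - 28)*26 - 98093) = 1/(-28*26 - 98093) = 1/(-728 - 98093) = 1/(-98821) = -1/98821 ≈ -1.0119e-5)
1/c = 1/(-1/98821) = -98821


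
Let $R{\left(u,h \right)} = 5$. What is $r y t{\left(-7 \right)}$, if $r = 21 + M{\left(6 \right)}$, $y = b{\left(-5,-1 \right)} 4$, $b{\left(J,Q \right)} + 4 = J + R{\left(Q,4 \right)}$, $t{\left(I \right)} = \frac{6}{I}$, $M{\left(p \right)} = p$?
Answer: $\frac{2592}{7} \approx 370.29$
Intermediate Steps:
$b{\left(J,Q \right)} = 1 + J$ ($b{\left(J,Q \right)} = -4 + \left(J + 5\right) = -4 + \left(5 + J\right) = 1 + J$)
$y = -16$ ($y = \left(1 - 5\right) 4 = \left(-4\right) 4 = -16$)
$r = 27$ ($r = 21 + 6 = 27$)
$r y t{\left(-7 \right)} = 27 \left(-16\right) \frac{6}{-7} = - 432 \cdot 6 \left(- \frac{1}{7}\right) = \left(-432\right) \left(- \frac{6}{7}\right) = \frac{2592}{7}$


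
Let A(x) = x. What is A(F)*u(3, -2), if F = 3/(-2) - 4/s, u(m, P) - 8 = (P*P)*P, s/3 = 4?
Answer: 0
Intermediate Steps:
s = 12 (s = 3*4 = 12)
u(m, P) = 8 + P**3 (u(m, P) = 8 + (P*P)*P = 8 + P**2*P = 8 + P**3)
F = -11/6 (F = 3/(-2) - 4/12 = 3*(-1/2) - 4*1/12 = -3/2 - 1/3 = -11/6 ≈ -1.8333)
A(F)*u(3, -2) = -11*(8 + (-2)**3)/6 = -11*(8 - 8)/6 = -11/6*0 = 0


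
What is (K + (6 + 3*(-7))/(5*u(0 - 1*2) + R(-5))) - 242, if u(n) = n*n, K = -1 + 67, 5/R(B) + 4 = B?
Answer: -6187/35 ≈ -176.77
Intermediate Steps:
R(B) = 5/(-4 + B)
K = 66
u(n) = n²
(K + (6 + 3*(-7))/(5*u(0 - 1*2) + R(-5))) - 242 = (66 + (6 + 3*(-7))/(5*(0 - 1*2)² + 5/(-4 - 5))) - 242 = (66 + (6 - 21)/(5*(0 - 2)² + 5/(-9))) - 242 = (66 - 15/(5*(-2)² + 5*(-⅑))) - 242 = (66 - 15/(5*4 - 5/9)) - 242 = (66 - 15/(20 - 5/9)) - 242 = (66 - 15/175/9) - 242 = (66 - 15*9/175) - 242 = (66 - 27/35) - 242 = 2283/35 - 242 = -6187/35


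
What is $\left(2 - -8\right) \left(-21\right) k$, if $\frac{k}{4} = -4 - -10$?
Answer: $-5040$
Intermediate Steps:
$k = 24$ ($k = 4 \left(-4 - -10\right) = 4 \left(-4 + 10\right) = 4 \cdot 6 = 24$)
$\left(2 - -8\right) \left(-21\right) k = \left(2 - -8\right) \left(-21\right) 24 = \left(2 + 8\right) \left(-21\right) 24 = 10 \left(-21\right) 24 = \left(-210\right) 24 = -5040$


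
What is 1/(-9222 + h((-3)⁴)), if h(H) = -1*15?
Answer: -1/9237 ≈ -0.00010826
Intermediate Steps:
h(H) = -15
1/(-9222 + h((-3)⁴)) = 1/(-9222 - 15) = 1/(-9237) = -1/9237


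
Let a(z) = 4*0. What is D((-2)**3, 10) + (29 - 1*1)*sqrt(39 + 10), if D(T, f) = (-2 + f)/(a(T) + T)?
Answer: 195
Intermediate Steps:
a(z) = 0
D(T, f) = (-2 + f)/T (D(T, f) = (-2 + f)/(0 + T) = (-2 + f)/T)
D((-2)**3, 10) + (29 - 1*1)*sqrt(39 + 10) = (-2 + 10)/((-2)**3) + (29 - 1*1)*sqrt(39 + 10) = 8/(-8) + (29 - 1)*sqrt(49) = -1/8*8 + 28*7 = -1 + 196 = 195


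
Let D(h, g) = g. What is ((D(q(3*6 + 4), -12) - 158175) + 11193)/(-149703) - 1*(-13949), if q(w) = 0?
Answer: 696118047/49901 ≈ 13950.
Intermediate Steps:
((D(q(3*6 + 4), -12) - 158175) + 11193)/(-149703) - 1*(-13949) = ((-12 - 158175) + 11193)/(-149703) - 1*(-13949) = (-158187 + 11193)*(-1/149703) + 13949 = -146994*(-1/149703) + 13949 = 48998/49901 + 13949 = 696118047/49901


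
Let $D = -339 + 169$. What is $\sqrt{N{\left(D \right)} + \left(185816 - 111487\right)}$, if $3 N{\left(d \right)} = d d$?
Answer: $\frac{\sqrt{755661}}{3} \approx 289.76$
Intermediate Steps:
$D = -170$
$N{\left(d \right)} = \frac{d^{2}}{3}$ ($N{\left(d \right)} = \frac{d d}{3} = \frac{d^{2}}{3}$)
$\sqrt{N{\left(D \right)} + \left(185816 - 111487\right)} = \sqrt{\frac{\left(-170\right)^{2}}{3} + \left(185816 - 111487\right)} = \sqrt{\frac{1}{3} \cdot 28900 + \left(185816 - 111487\right)} = \sqrt{\frac{28900}{3} + 74329} = \sqrt{\frac{251887}{3}} = \frac{\sqrt{755661}}{3}$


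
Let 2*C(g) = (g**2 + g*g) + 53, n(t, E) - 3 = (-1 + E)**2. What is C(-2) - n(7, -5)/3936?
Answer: 40003/1312 ≈ 30.490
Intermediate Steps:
n(t, E) = 3 + (-1 + E)**2
C(g) = 53/2 + g**2 (C(g) = ((g**2 + g*g) + 53)/2 = ((g**2 + g**2) + 53)/2 = (2*g**2 + 53)/2 = (53 + 2*g**2)/2 = 53/2 + g**2)
C(-2) - n(7, -5)/3936 = (53/2 + (-2)**2) - (3 + (-1 - 5)**2)/3936 = (53/2 + 4) - (3 + (-6)**2)/3936 = 61/2 - (3 + 36)/3936 = 61/2 - 39/3936 = 61/2 - 1*13/1312 = 61/2 - 13/1312 = 40003/1312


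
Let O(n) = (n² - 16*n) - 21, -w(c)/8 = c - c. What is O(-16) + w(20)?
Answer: 491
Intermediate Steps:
w(c) = 0 (w(c) = -8*(c - c) = -8*0 = 0)
O(n) = -21 + n² - 16*n
O(-16) + w(20) = (-21 + (-16)² - 16*(-16)) + 0 = (-21 + 256 + 256) + 0 = 491 + 0 = 491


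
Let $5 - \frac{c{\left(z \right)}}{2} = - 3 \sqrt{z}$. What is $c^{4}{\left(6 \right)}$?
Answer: $186256 + 75840 \sqrt{6} \approx 3.7203 \cdot 10^{5}$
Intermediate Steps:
$c{\left(z \right)} = 10 + 6 \sqrt{z}$ ($c{\left(z \right)} = 10 - 2 \left(- 3 \sqrt{z}\right) = 10 + 6 \sqrt{z}$)
$c^{4}{\left(6 \right)} = \left(10 + 6 \sqrt{6}\right)^{4}$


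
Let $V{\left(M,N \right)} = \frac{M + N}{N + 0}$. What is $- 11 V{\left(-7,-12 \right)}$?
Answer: $- \frac{209}{12} \approx -17.417$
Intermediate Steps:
$V{\left(M,N \right)} = \frac{M + N}{N}$
$- 11 V{\left(-7,-12 \right)} = - 11 \frac{-7 - 12}{-12} = - 11 \left(\left(- \frac{1}{12}\right) \left(-19\right)\right) = \left(-11\right) \frac{19}{12} = - \frac{209}{12}$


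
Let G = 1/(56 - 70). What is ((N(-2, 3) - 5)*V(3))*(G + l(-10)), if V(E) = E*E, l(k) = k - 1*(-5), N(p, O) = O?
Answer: 639/7 ≈ 91.286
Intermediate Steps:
l(k) = 5 + k (l(k) = k + 5 = 5 + k)
V(E) = E**2
G = -1/14 (G = 1/(-14) = -1/14 ≈ -0.071429)
((N(-2, 3) - 5)*V(3))*(G + l(-10)) = ((3 - 5)*3**2)*(-1/14 + (5 - 10)) = (-2*9)*(-1/14 - 5) = -18*(-71/14) = 639/7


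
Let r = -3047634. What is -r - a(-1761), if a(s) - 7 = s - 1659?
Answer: 3051047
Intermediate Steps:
a(s) = -1652 + s (a(s) = 7 + (s - 1659) = 7 + (-1659 + s) = -1652 + s)
-r - a(-1761) = -1*(-3047634) - (-1652 - 1761) = 3047634 - 1*(-3413) = 3047634 + 3413 = 3051047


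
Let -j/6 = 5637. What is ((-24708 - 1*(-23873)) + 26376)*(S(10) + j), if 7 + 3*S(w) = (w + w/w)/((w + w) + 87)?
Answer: -92437987200/107 ≈ -8.6391e+8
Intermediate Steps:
j = -33822 (j = -6*5637 = -33822)
S(w) = -7/3 + (1 + w)/(3*(87 + 2*w)) (S(w) = -7/3 + ((w + w/w)/((w + w) + 87))/3 = -7/3 + ((w + 1)/(2*w + 87))/3 = -7/3 + ((1 + w)/(87 + 2*w))/3 = -7/3 + (1 + w)/(3*(87 + 2*w)))
((-24708 - 1*(-23873)) + 26376)*(S(10) + j) = ((-24708 - 1*(-23873)) + 26376)*((-608 - 13*10)/(3*(87 + 2*10)) - 33822) = ((-24708 + 23873) + 26376)*((-608 - 130)/(3*(87 + 20)) - 33822) = (-835 + 26376)*((1/3)*(-738)/107 - 33822) = 25541*((1/3)*(1/107)*(-738) - 33822) = 25541*(-246/107 - 33822) = 25541*(-3619200/107) = -92437987200/107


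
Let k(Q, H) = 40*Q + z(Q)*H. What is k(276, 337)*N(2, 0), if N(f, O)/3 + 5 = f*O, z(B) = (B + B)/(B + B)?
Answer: -170655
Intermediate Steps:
z(B) = 1 (z(B) = (2*B)/((2*B)) = (2*B)*(1/(2*B)) = 1)
N(f, O) = -15 + 3*O*f (N(f, O) = -15 + 3*(f*O) = -15 + 3*(O*f) = -15 + 3*O*f)
k(Q, H) = H + 40*Q (k(Q, H) = 40*Q + 1*H = 40*Q + H = H + 40*Q)
k(276, 337)*N(2, 0) = (337 + 40*276)*(-15 + 3*0*2) = (337 + 11040)*(-15 + 0) = 11377*(-15) = -170655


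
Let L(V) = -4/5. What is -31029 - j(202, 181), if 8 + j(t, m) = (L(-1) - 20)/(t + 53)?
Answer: -39551671/1275 ≈ -31021.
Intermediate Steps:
L(V) = -⅘ (L(V) = -4*⅕ = -⅘)
j(t, m) = -8 - 104/(5*(53 + t)) (j(t, m) = -8 + (-⅘ - 20)/(t + 53) = -8 - 104/(5*(53 + t)))
-31029 - j(202, 181) = -31029 - 8*(-278 - 5*202)/(5*(53 + 202)) = -31029 - 8*(-278 - 1010)/(5*255) = -31029 - 8*(-1288)/(5*255) = -31029 - 1*(-10304/1275) = -31029 + 10304/1275 = -39551671/1275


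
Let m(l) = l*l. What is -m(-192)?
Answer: -36864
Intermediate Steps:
m(l) = l**2
-m(-192) = -1*(-192)**2 = -1*36864 = -36864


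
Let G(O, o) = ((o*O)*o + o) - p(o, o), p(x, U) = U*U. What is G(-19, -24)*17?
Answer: -196248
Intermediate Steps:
p(x, U) = U**2
G(O, o) = o - o**2 + O*o**2 (G(O, o) = ((o*O)*o + o) - o**2 = ((O*o)*o + o) - o**2 = (O*o**2 + o) - o**2 = (o + O*o**2) - o**2 = o - o**2 + O*o**2)
G(-19, -24)*17 = -24*(1 - 1*(-24) - 19*(-24))*17 = -24*(1 + 24 + 456)*17 = -24*481*17 = -11544*17 = -196248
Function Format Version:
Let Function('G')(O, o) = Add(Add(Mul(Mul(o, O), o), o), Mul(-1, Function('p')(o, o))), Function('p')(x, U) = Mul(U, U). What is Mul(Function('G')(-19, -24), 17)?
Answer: -196248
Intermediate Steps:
Function('p')(x, U) = Pow(U, 2)
Function('G')(O, o) = Add(o, Mul(-1, Pow(o, 2)), Mul(O, Pow(o, 2))) (Function('G')(O, o) = Add(Add(Mul(Mul(o, O), o), o), Mul(-1, Pow(o, 2))) = Add(Add(Mul(Mul(O, o), o), o), Mul(-1, Pow(o, 2))) = Add(Add(Mul(O, Pow(o, 2)), o), Mul(-1, Pow(o, 2))) = Add(Add(o, Mul(O, Pow(o, 2))), Mul(-1, Pow(o, 2))) = Add(o, Mul(-1, Pow(o, 2)), Mul(O, Pow(o, 2))))
Mul(Function('G')(-19, -24), 17) = Mul(Mul(-24, Add(1, Mul(-1, -24), Mul(-19, -24))), 17) = Mul(Mul(-24, Add(1, 24, 456)), 17) = Mul(Mul(-24, 481), 17) = Mul(-11544, 17) = -196248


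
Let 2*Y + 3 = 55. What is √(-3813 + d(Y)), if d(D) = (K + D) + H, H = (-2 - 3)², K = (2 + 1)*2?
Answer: 2*I*√939 ≈ 61.286*I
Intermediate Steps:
K = 6 (K = 3*2 = 6)
H = 25 (H = (-5)² = 25)
Y = 26 (Y = -3/2 + (½)*55 = -3/2 + 55/2 = 26)
d(D) = 31 + D (d(D) = (6 + D) + 25 = 31 + D)
√(-3813 + d(Y)) = √(-3813 + (31 + 26)) = √(-3813 + 57) = √(-3756) = 2*I*√939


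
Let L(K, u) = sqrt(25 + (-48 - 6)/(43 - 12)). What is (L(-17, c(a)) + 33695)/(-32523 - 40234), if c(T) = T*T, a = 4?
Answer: -33695/72757 - sqrt(22351)/2255467 ≈ -0.46318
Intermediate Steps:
c(T) = T**2
L(K, u) = sqrt(22351)/31 (L(K, u) = sqrt(25 - 54/31) = sqrt(721/31) = sqrt(22351)/31)
(L(-17, c(a)) + 33695)/(-32523 - 40234) = (sqrt(22351)/31 + 33695)/(-32523 - 40234) = (33695 + sqrt(22351)/31)/(-72757) = (33695 + sqrt(22351)/31)*(-1/72757) = -33695/72757 - sqrt(22351)/2255467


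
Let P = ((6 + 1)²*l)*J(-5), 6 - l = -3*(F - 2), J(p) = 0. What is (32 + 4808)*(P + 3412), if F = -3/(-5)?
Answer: 16514080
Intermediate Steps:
F = ⅗ (F = -3*(-⅕) = ⅗ ≈ 0.60000)
l = 9/5 (l = 6 - (-3)*(⅗ - 2) = 6 - (-3)*(-7)/5 = 6 - 1*21/5 = 6 - 21/5 = 9/5 ≈ 1.8000)
P = 0 (P = ((6 + 1)²*(9/5))*0 = (7²*(9/5))*0 = (49*(9/5))*0 = (441/5)*0 = 0)
(32 + 4808)*(P + 3412) = (32 + 4808)*(0 + 3412) = 4840*3412 = 16514080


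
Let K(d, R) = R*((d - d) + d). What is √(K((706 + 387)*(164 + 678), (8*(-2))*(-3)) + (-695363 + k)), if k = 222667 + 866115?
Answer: √44568107 ≈ 6675.9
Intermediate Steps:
k = 1088782
K(d, R) = R*d (K(d, R) = R*(0 + d) = R*d)
√(K((706 + 387)*(164 + 678), (8*(-2))*(-3)) + (-695363 + k)) = √(((8*(-2))*(-3))*((706 + 387)*(164 + 678)) + (-695363 + 1088782)) = √((-16*(-3))*(1093*842) + 393419) = √(48*920306 + 393419) = √(44174688 + 393419) = √44568107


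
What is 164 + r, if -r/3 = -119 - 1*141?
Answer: 944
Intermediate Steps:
r = 780 (r = -3*(-119 - 1*141) = -3*(-119 - 141) = -3*(-260) = 780)
164 + r = 164 + 780 = 944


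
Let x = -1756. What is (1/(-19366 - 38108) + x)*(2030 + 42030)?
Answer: -2223363320350/28737 ≈ -7.7369e+7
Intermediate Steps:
(1/(-19366 - 38108) + x)*(2030 + 42030) = (1/(-19366 - 38108) - 1756)*(2030 + 42030) = (1/(-57474) - 1756)*44060 = (-1/57474 - 1756)*44060 = -100924345/57474*44060 = -2223363320350/28737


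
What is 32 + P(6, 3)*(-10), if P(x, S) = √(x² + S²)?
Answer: 32 - 30*√5 ≈ -35.082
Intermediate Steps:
P(x, S) = √(S² + x²)
32 + P(6, 3)*(-10) = 32 + √(3² + 6²)*(-10) = 32 + √(9 + 36)*(-10) = 32 + √45*(-10) = 32 + (3*√5)*(-10) = 32 - 30*√5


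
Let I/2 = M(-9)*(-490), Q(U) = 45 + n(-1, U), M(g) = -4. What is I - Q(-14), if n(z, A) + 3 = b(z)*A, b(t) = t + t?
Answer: 3850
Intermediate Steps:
b(t) = 2*t
n(z, A) = -3 + 2*A*z (n(z, A) = -3 + (2*z)*A = -3 + 2*A*z)
Q(U) = 42 - 2*U (Q(U) = 45 + (-3 + 2*U*(-1)) = 45 + (-3 - 2*U) = 42 - 2*U)
I = 3920 (I = 2*(-4*(-490)) = 2*1960 = 3920)
I - Q(-14) = 3920 - (42 - 2*(-14)) = 3920 - (42 + 28) = 3920 - 1*70 = 3920 - 70 = 3850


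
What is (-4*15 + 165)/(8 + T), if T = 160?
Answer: 5/8 ≈ 0.62500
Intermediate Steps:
(-4*15 + 165)/(8 + T) = (-4*15 + 165)/(8 + 160) = (-60 + 165)/168 = 105*(1/168) = 5/8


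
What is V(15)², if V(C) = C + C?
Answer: 900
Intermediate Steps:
V(C) = 2*C
V(15)² = (2*15)² = 30² = 900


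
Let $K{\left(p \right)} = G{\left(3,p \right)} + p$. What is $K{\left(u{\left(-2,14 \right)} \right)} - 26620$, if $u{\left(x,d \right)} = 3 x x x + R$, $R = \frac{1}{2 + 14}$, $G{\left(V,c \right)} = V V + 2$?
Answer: $- \frac{426127}{16} \approx -26633.0$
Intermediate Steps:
$G{\left(V,c \right)} = 2 + V^{2}$ ($G{\left(V,c \right)} = V^{2} + 2 = 2 + V^{2}$)
$R = \frac{1}{16} \approx 0.0625$
$u{\left(x,d \right)} = \frac{1}{16} + 3 x^{3}$ ($u{\left(x,d \right)} = 3 x x x + \frac{1}{16} = 3 x^{2} x + \frac{1}{16} = 3 x^{3} + \frac{1}{16} = \frac{1}{16} + 3 x^{3}$)
$K{\left(p \right)} = 11 + p$ ($K{\left(p \right)} = \left(2 + 3^{2}\right) + p = \left(2 + 9\right) + p = 11 + p$)
$K{\left(u{\left(-2,14 \right)} \right)} - 26620 = \left(11 + \left(\frac{1}{16} + 3 \left(-2\right)^{3}\right)\right) - 26620 = \left(11 + \left(\frac{1}{16} + 3 \left(-8\right)\right)\right) - 26620 = \left(11 + \left(\frac{1}{16} - 24\right)\right) - 26620 = \left(11 - \frac{383}{16}\right) - 26620 = - \frac{207}{16} - 26620 = - \frac{426127}{16}$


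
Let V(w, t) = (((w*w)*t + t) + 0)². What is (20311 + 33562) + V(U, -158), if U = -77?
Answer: 877856617473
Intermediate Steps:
V(w, t) = (t + t*w²)² (V(w, t) = ((w²*t + t) + 0)² = ((t*w² + t) + 0)² = ((t + t*w²) + 0)² = (t + t*w²)²)
(20311 + 33562) + V(U, -158) = (20311 + 33562) + (-158)²*(1 + (-77)²)² = 53873 + 24964*(1 + 5929)² = 53873 + 24964*5930² = 53873 + 24964*35164900 = 53873 + 877856563600 = 877856617473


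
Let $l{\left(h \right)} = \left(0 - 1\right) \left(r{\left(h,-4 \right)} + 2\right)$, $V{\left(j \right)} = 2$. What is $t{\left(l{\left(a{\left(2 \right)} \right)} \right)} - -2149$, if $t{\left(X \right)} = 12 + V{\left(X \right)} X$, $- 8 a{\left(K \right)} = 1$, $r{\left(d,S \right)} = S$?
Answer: $2165$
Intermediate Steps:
$a{\left(K \right)} = - \frac{1}{8}$ ($a{\left(K \right)} = \left(- \frac{1}{8}\right) 1 = - \frac{1}{8}$)
$l{\left(h \right)} = 2$ ($l{\left(h \right)} = \left(0 - 1\right) \left(-4 + 2\right) = \left(-1\right) \left(-2\right) = 2$)
$t{\left(X \right)} = 12 + 2 X$
$t{\left(l{\left(a{\left(2 \right)} \right)} \right)} - -2149 = \left(12 + 2 \cdot 2\right) - -2149 = \left(12 + 4\right) + 2149 = 16 + 2149 = 2165$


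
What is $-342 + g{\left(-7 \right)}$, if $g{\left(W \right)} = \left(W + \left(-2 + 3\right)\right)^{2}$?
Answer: $-306$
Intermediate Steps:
$g{\left(W \right)} = \left(1 + W\right)^{2}$ ($g{\left(W \right)} = \left(W + 1\right)^{2} = \left(1 + W\right)^{2}$)
$-342 + g{\left(-7 \right)} = -342 + \left(1 - 7\right)^{2} = -342 + \left(-6\right)^{2} = -342 + 36 = -306$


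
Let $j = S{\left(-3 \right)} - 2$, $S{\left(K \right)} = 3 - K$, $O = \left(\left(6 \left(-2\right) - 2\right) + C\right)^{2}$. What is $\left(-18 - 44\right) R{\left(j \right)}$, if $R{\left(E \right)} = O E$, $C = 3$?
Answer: $-30008$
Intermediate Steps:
$O = 121$ ($O = \left(\left(6 \left(-2\right) - 2\right) + 3\right)^{2} = \left(\left(-12 - 2\right) + 3\right)^{2} = \left(-14 + 3\right)^{2} = \left(-11\right)^{2} = 121$)
$j = 4$ ($j = \left(3 - -3\right) - 2 = \left(3 + 3\right) - 2 = 6 - 2 = 4$)
$R{\left(E \right)} = 121 E$
$\left(-18 - 44\right) R{\left(j \right)} = \left(-18 - 44\right) 121 \cdot 4 = \left(-62\right) 484 = -30008$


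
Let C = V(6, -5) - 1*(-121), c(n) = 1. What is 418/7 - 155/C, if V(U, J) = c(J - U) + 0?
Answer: 49911/854 ≈ 58.444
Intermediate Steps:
V(U, J) = 1 (V(U, J) = 1 + 0 = 1)
C = 122 (C = 1 - 1*(-121) = 1 + 121 = 122)
418/7 - 155/C = 418/7 - 155/122 = 49911/854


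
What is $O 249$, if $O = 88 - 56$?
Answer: $7968$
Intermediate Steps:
$O = 32$
$O 249 = 32 \cdot 249 = 7968$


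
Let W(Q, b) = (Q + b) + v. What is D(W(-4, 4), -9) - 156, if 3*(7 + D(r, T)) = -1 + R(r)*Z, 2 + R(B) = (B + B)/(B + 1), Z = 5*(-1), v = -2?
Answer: -500/3 ≈ -166.67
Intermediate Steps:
Z = -5
R(B) = -2 + 2*B/(1 + B) (R(B) = -2 + (B + B)/(B + 1) = -2 + (2*B)/(1 + B) = -2 + 2*B/(1 + B))
W(Q, b) = -2 + Q + b (W(Q, b) = (Q + b) - 2 = -2 + Q + b)
D(r, T) = -22/3 + 10/(3*(1 + r)) (D(r, T) = -7 + (-1 - 2/(1 + r)*(-5))/3 = -7 + (-1 + 10/(1 + r))/3 = -7 + (-⅓ + 10/(3*(1 + r))) = -22/3 + 10/(3*(1 + r)))
D(W(-4, 4), -9) - 156 = 2*(-6 - 11*(-2 - 4 + 4))/(3*(1 + (-2 - 4 + 4))) - 156 = 2*(-6 - 11*(-2))/(3*(1 - 2)) - 156 = (⅔)*(-6 + 22)/(-1) - 156 = (⅔)*(-1)*16 - 156 = -32/3 - 156 = -500/3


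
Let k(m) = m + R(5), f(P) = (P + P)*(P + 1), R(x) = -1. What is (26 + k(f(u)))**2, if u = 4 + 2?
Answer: 11881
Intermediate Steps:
u = 6
f(P) = 2*P*(1 + P) (f(P) = (2*P)*(1 + P) = 2*P*(1 + P))
k(m) = -1 + m (k(m) = m - 1 = -1 + m)
(26 + k(f(u)))**2 = (26 + (-1 + 2*6*(1 + 6)))**2 = (26 + (-1 + 2*6*7))**2 = (26 + (-1 + 84))**2 = (26 + 83)**2 = 109**2 = 11881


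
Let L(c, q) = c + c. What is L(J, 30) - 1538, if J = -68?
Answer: -1674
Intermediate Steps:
L(c, q) = 2*c
L(J, 30) - 1538 = 2*(-68) - 1538 = -136 - 1538 = -1674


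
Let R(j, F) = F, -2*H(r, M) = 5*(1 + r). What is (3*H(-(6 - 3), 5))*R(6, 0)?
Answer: 0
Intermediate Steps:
H(r, M) = -5/2 - 5*r/2 (H(r, M) = -5*(1 + r)/2 = -(5 + 5*r)/2 = -5/2 - 5*r/2)
(3*H(-(6 - 3), 5))*R(6, 0) = (3*(-5/2 - (-5)*(6 - 3)/2))*0 = (3*(-5/2 - (-5)*3/2))*0 = (3*(-5/2 - 5/2*(-3)))*0 = (3*(-5/2 + 15/2))*0 = (3*5)*0 = 15*0 = 0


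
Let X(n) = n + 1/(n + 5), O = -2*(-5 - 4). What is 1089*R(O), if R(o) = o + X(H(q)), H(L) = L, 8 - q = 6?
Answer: 153549/7 ≈ 21936.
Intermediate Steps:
q = 2 (q = 8 - 1*6 = 8 - 6 = 2)
O = 18 (O = -2*(-9) = 18)
X(n) = n + 1/(5 + n)
R(o) = 15/7 + o (R(o) = o + (1 + 2² + 5*2)/(5 + 2) = o + (1 + 4 + 10)/7 = o + (⅐)*15 = o + 15/7 = 15/7 + o)
1089*R(O) = 1089*(15/7 + 18) = 1089*(141/7) = 153549/7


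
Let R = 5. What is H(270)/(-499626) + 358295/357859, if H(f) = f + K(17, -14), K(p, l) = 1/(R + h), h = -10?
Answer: 894584736559/893978303670 ≈ 1.0007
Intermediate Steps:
K(p, l) = -⅕ (K(p, l) = 1/(5 - 10) = 1/(-5) = -⅕)
H(f) = -⅕ + f (H(f) = f - ⅕ = -⅕ + f)
H(270)/(-499626) + 358295/357859 = (-⅕ + 270)/(-499626) + 358295/357859 = (1349/5)*(-1/499626) + 358295*(1/357859) = -1349/2498130 + 358295/357859 = 894584736559/893978303670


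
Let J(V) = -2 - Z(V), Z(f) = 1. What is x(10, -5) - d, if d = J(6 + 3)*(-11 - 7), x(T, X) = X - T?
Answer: -69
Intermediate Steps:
J(V) = -3 (J(V) = -2 - 1*1 = -2 - 1 = -3)
d = 54 (d = -3*(-11 - 7) = -3*(-18) = 54)
x(10, -5) - d = (-5 - 1*10) - 1*54 = (-5 - 10) - 54 = -15 - 54 = -69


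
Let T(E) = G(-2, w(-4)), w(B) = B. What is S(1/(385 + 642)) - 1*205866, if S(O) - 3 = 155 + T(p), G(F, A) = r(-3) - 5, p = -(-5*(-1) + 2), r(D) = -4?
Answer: -205717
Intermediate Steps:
p = -7 (p = -(5 + 2) = -1*7 = -7)
G(F, A) = -9 (G(F, A) = -4 - 5 = -9)
T(E) = -9
S(O) = 149 (S(O) = 3 + (155 - 9) = 3 + 146 = 149)
S(1/(385 + 642)) - 1*205866 = 149 - 1*205866 = 149 - 205866 = -205717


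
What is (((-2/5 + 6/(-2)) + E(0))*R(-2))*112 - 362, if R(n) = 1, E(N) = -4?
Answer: -5954/5 ≈ -1190.8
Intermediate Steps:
(((-2/5 + 6/(-2)) + E(0))*R(-2))*112 - 362 = (((-2/5 + 6/(-2)) - 4)*1)*112 - 362 = (((-2*⅕ + 6*(-½)) - 4)*1)*112 - 362 = (((-⅖ - 3) - 4)*1)*112 - 362 = ((-17/5 - 4)*1)*112 - 362 = -37/5*1*112 - 362 = -37/5*112 - 362 = -4144/5 - 362 = -5954/5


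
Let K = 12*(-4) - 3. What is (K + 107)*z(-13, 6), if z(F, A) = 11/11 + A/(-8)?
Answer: 14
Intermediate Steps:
K = -51 (K = -48 - 3 = -51)
z(F, A) = 1 - A/8 (z(F, A) = 11*(1/11) + A*(-⅛) = 1 - A/8)
(K + 107)*z(-13, 6) = (-51 + 107)*(1 - ⅛*6) = 56*(1 - ¾) = 56*(¼) = 14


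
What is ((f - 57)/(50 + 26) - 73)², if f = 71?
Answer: 7656289/1444 ≈ 5302.1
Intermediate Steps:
((f - 57)/(50 + 26) - 73)² = ((71 - 57)/(50 + 26) - 73)² = (14/76 - 73)² = (14*(1/76) - 73)² = (7/38 - 73)² = (-2767/38)² = 7656289/1444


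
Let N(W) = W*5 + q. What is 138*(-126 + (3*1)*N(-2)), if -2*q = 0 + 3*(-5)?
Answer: -18423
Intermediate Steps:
q = 15/2 (q = -(0 + 3*(-5))/2 = -(0 - 15)/2 = -1/2*(-15) = 15/2 ≈ 7.5000)
N(W) = 15/2 + 5*W (N(W) = W*5 + 15/2 = 5*W + 15/2 = 15/2 + 5*W)
138*(-126 + (3*1)*N(-2)) = 138*(-126 + (3*1)*(15/2 + 5*(-2))) = 138*(-126 + 3*(15/2 - 10)) = 138*(-126 + 3*(-5/2)) = 138*(-126 - 15/2) = 138*(-267/2) = -18423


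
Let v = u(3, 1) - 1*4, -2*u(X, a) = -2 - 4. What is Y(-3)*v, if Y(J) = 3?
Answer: -3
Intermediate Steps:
u(X, a) = 3 (u(X, a) = -(-2 - 4)/2 = -1/2*(-6) = 3)
v = -1 (v = 3 - 1*4 = 3 - 4 = -1)
Y(-3)*v = 3*(-1) = -3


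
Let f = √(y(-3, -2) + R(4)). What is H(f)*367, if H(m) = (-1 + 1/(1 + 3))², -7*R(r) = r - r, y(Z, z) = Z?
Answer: 3303/16 ≈ 206.44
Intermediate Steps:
R(r) = 0 (R(r) = -(r - r)/7 = -⅐*0 = 0)
f = I*√3 (f = √(-3 + 0) = √(-3) = I*√3 ≈ 1.732*I)
H(m) = 9/16 (H(m) = (-1 + 1/4)² = (-1 + ¼)² = (-¾)² = 9/16)
H(f)*367 = (9/16)*367 = 3303/16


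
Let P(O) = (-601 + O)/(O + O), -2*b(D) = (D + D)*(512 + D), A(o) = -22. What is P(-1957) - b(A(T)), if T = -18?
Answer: -21095181/1957 ≈ -10779.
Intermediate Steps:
b(D) = -D*(512 + D) (b(D) = -(D + D)*(512 + D)/2 = -2*D*(512 + D)/2 = -D*(512 + D))
P(O) = (-601 + O)/(2*O) (P(O) = (-601 + O)/((2*O)) = (-601 + O)*(1/(2*O)) = (-601 + O)/(2*O))
P(-1957) - b(A(T)) = (½)*(-601 - 1957)/(-1957) - (-1)*(-22)*(512 - 22) = (½)*(-1/1957)*(-2558) - (-1)*(-22)*490 = 1279/1957 - 1*10780 = 1279/1957 - 10780 = -21095181/1957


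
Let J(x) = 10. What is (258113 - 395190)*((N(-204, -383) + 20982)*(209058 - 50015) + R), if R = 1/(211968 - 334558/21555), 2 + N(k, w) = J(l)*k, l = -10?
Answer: -1886451535487476477766615/4568635682 ≈ -4.1291e+14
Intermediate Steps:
N(k, w) = -2 + 10*k
R = 21555/4568635682 (R = 1/(211968 - 334558*1/21555) = 1/(211968 - 334558/21555) = 1/(4568635682/21555) = 21555/4568635682 ≈ 4.7180e-6)
(258113 - 395190)*((N(-204, -383) + 20982)*(209058 - 50015) + R) = (258113 - 395190)*(((-2 + 10*(-204)) + 20982)*(209058 - 50015) + 21555/4568635682) = -137077*(((-2 - 2040) + 20982)*159043 + 21555/4568635682) = -137077*((-2042 + 20982)*159043 + 21555/4568635682) = -137077*(18940*159043 + 21555/4568635682) = -137077*(3012274420 + 21555/4568635682) = -137077*13761984399187875995/4568635682 = -1886451535487476477766615/4568635682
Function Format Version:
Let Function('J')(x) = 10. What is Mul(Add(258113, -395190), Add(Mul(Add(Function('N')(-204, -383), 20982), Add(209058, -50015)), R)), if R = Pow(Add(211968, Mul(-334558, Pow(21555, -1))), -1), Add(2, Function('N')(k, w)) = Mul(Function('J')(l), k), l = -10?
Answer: Rational(-1886451535487476477766615, 4568635682) ≈ -4.1291e+14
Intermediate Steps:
Function('N')(k, w) = Add(-2, Mul(10, k))
R = Rational(21555, 4568635682) (R = Pow(Add(211968, Mul(-334558, Rational(1, 21555))), -1) = Pow(Add(211968, Rational(-334558, 21555)), -1) = Pow(Rational(4568635682, 21555), -1) = Rational(21555, 4568635682) ≈ 4.7180e-6)
Mul(Add(258113, -395190), Add(Mul(Add(Function('N')(-204, -383), 20982), Add(209058, -50015)), R)) = Mul(Add(258113, -395190), Add(Mul(Add(Add(-2, Mul(10, -204)), 20982), Add(209058, -50015)), Rational(21555, 4568635682))) = Mul(-137077, Add(Mul(Add(Add(-2, -2040), 20982), 159043), Rational(21555, 4568635682))) = Mul(-137077, Add(Mul(Add(-2042, 20982), 159043), Rational(21555, 4568635682))) = Mul(-137077, Add(Mul(18940, 159043), Rational(21555, 4568635682))) = Mul(-137077, Add(3012274420, Rational(21555, 4568635682))) = Mul(-137077, Rational(13761984399187875995, 4568635682)) = Rational(-1886451535487476477766615, 4568635682)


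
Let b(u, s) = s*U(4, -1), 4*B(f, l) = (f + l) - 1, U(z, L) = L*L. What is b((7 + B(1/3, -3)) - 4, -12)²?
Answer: 144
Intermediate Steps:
U(z, L) = L²
B(f, l) = -¼ + f/4 + l/4 (B(f, l) = ((f + l) - 1)/4 = (-1 + f + l)/4 = -¼ + f/4 + l/4)
b(u, s) = s (b(u, s) = s*(-1)² = s*1 = s)
b((7 + B(1/3, -3)) - 4, -12)² = (-12)² = 144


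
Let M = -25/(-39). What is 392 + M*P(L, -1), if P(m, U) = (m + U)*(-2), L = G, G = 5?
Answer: 15088/39 ≈ 386.87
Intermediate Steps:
L = 5
P(m, U) = -2*U - 2*m (P(m, U) = (U + m)*(-2) = -2*U - 2*m)
M = 25/39 (M = -25*(-1/39) = 25/39 ≈ 0.64103)
392 + M*P(L, -1) = 392 + 25*(-2*(-1) - 2*5)/39 = 392 + 25*(2 - 10)/39 = 392 + (25/39)*(-8) = 392 - 200/39 = 15088/39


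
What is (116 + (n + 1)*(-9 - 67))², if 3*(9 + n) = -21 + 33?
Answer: 176400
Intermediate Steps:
n = -5 (n = -9 + (-21 + 33)/3 = -9 + (⅓)*12 = -9 + 4 = -5)
(116 + (n + 1)*(-9 - 67))² = (116 + (-5 + 1)*(-9 - 67))² = (116 - 4*(-76))² = (116 + 304)² = 420² = 176400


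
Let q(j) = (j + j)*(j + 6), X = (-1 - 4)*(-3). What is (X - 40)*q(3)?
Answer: -1350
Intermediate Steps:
X = 15 (X = -5*(-3) = 15)
q(j) = 2*j*(6 + j) (q(j) = (2*j)*(6 + j) = 2*j*(6 + j))
(X - 40)*q(3) = (15 - 40)*(2*3*(6 + 3)) = -50*3*9 = -25*54 = -1350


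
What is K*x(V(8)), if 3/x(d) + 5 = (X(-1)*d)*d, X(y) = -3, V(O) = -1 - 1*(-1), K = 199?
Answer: -597/5 ≈ -119.40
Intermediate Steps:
V(O) = 0 (V(O) = -1 + 1 = 0)
x(d) = 3/(-5 - 3*d**2) (x(d) = 3/(-5 + (-3*d)*d) = 3/(-5 - 3*d**2))
K*x(V(8)) = 199*(3/(-5 - 3*0**2)) = 199*(3/(-5 - 3*0)) = 199*(3/(-5 + 0)) = 199*(3/(-5)) = 199*(3*(-1/5)) = 199*(-3/5) = -597/5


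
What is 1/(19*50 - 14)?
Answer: 1/936 ≈ 0.0010684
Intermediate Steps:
1/(19*50 - 14) = 1/(950 - 14) = 1/936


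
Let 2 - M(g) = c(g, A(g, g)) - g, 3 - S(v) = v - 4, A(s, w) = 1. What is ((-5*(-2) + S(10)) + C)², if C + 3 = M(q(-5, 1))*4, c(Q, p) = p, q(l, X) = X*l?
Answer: 144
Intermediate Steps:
S(v) = 7 - v (S(v) = 3 - (v - 4) = 3 - (-4 + v) = 3 + (4 - v) = 7 - v)
M(g) = 1 + g (M(g) = 2 - (1 - g) = 2 + (-1 + g) = 1 + g)
C = -19 (C = -3 + (1 + 1*(-5))*4 = -3 + (1 - 5)*4 = -3 - 4*4 = -3 - 16 = -19)
((-5*(-2) + S(10)) + C)² = ((-5*(-2) + (7 - 1*10)) - 19)² = ((10 + (7 - 10)) - 19)² = ((10 - 3) - 19)² = (7 - 19)² = (-12)² = 144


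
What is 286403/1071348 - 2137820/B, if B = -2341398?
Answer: 164496255153/139358448028 ≈ 1.1804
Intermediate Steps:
286403/1071348 - 2137820/B = 286403/1071348 - 2137820/(-2341398) = 286403*(1/1071348) - 2137820*(-1/2341398) = 286403/1071348 + 1068910/1170699 = 164496255153/139358448028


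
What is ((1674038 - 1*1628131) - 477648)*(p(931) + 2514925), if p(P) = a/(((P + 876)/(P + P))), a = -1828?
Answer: -1960564263221599/1807 ≈ -1.0850e+12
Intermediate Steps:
p(P) = -3656*P/(876 + P) (p(P) = -1828*(P + P)/(P + 876) = -1828*2*P/(876 + P) = -3656*P/(876 + P))
((1674038 - 1*1628131) - 477648)*(p(931) + 2514925) = ((1674038 - 1*1628131) - 477648)*(-3656*931/(876 + 931) + 2514925) = ((1674038 - 1628131) - 477648)*(-3656*931/1807 + 2514925) = (45907 - 477648)*(-3656*931*1/1807 + 2514925) = -431741*(-3403736/1807 + 2514925) = -431741*4541065739/1807 = -1960564263221599/1807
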